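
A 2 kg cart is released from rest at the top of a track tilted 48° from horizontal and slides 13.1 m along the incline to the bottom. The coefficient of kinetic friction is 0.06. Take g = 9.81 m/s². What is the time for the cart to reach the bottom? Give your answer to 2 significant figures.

1.9 s

The weight component along the incline is mg sin 48° = 14.581 N and the normal force is N = mg cos 48° = 13.128 N.
Friction up the slope is f = μN = 0.06 × 13.128 = 0.788 N, so the net downslope force is 14.581 − 0.788 = 13.793 N and a = 13.793 / 2 = 6.8965 m/s².
Starting from rest, L = ½at², so t = √(2L/a) = √(2 × 13.1 / 6.8965) = 1.9491 s.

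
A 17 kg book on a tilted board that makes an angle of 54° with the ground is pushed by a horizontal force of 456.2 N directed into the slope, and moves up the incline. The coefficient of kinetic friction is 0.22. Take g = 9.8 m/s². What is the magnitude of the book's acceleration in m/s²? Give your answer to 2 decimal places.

1.80 m/s²

The horizontal push has components F cos 54° = 456.2 × 0.5878 = 268.154 N up the incline and F sin 54° = 456.2 × 0.8090 = 369.066 N pressing into the surface.
The normal force is therefore N = mg cos 54° + F sin 54° = 97.927 + 369.066 = 466.993 N, and kinetic friction down the slope is μN = 0.22 × 466.993 = 102.738 N.
Along the incline: F cos 54° − mg sin 54° − μN = ma, so 268.154 − 134.779 − 102.738 = 17 a, giving a = 1.8022 m/s².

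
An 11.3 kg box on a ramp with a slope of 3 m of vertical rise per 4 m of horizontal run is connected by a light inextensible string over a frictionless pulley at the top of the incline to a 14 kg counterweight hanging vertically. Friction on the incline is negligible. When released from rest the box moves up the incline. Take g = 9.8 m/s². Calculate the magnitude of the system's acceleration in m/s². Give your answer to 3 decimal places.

For the box on the incline: the weight component along the slope is m₁g sin 36.87° = 11.3 × 9.8 × 0.6000 = 66.444 N and the normal force is N = m₁g cos 36.87° = 88.592 N.
Newton's second law for the box (up-slope positive): T − 66.444 = 11.3 a. For the hanging counterweight (downward positive): 14 × 9.8 − T = 14 a.
Adding the two equations eliminates T: 70.756 = 25.3 a, so a = 2.7967 m/s².

2.797 m/s²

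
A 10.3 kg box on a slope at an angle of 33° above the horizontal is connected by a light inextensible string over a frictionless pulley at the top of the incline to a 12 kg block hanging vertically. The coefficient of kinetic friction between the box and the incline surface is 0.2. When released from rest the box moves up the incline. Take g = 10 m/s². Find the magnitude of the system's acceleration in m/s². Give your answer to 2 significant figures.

2.1 m/s²

For the box on the incline: the weight component along the slope is m₁g sin 33° = 10.3 × 10 × 0.5446 = 56.094 N and the normal force is N = m₁g cos 33° = 86.383 N.
Kinetic friction opposes the box's motion up the incline: f = μN = 0.2 × 86.383 = 17.277 N acting down the slope.
Newton's second law for the box (up-slope positive): T − 56.094 − 17.277 = 10.3 a. For the hanging block (downward positive): 12 × 10 − T = 12 a.
Adding the two equations eliminates T: 46.629 = 22.3 a, so a = 2.0910 m/s².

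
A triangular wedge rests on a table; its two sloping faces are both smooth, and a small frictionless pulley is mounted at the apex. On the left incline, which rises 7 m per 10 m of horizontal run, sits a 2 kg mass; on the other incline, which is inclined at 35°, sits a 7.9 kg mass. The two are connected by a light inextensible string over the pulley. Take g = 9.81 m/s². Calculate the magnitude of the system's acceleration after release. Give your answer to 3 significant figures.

3.35 m/s²

Resolve each weight along its own incline: the 2 kg mass has component 2 × 9.81 × sin 34.99° = 11.251 N down its slope, and the 7.9 kg mass has 7.9 × 9.81 × sin 35° = 44.452 N down its slope.
The 7.9 kg side's 44.452 N exceeds the other side's 11.251 N, so that mass slides down and the 2 kg mass slides up. Taking that direction as positive, Newton's second law for the whole system gives 44.452 − 11.251 = (2 + 7.9) a, so a = 33.201 / 9.9 = 3.3536 m/s².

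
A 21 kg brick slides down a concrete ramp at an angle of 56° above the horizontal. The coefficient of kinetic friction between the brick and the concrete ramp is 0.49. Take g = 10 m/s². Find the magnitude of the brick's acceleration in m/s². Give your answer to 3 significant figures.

Resolving the weight along the incline: the component pulling the brick down the slope is mg sin 56° = 21 × 10 × 0.8290 = 174.090 N, and the normal force is N = mg cos 56° = 21 × 10 × 0.5592 = 117.432 N.
Kinetic friction acts up the slope with magnitude f = μN = 0.49 × 117.432 = 57.542 N.
Net force along the incline is 174.090 − 57.542 = 116.548 N, so a = 116.548 / 21 = 5.5499 m/s².

5.55 m/s²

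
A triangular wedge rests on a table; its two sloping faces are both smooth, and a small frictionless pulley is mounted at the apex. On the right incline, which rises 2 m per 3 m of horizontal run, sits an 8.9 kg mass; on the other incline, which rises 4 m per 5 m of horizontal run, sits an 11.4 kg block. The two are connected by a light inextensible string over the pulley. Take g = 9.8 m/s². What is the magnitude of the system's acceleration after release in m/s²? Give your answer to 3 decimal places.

1.055 m/s²

Resolve each weight along its own incline: the 8.9 kg mass has component 8.9 × 9.8 × sin 33.69° = 48.381 N down its slope, and the 11.4 kg mass has 11.4 × 9.8 × sin 38.66° = 69.791 N down its slope.
The 11.4 kg side's 69.791 N exceeds the other side's 48.381 N, so that mass slides down and the 8.9 kg mass slides up. Taking that direction as positive, Newton's second law for the whole system gives 69.791 − 48.381 = (8.9 + 11.4) a, so a = 21.410 / 20.3 = 1.0547 m/s².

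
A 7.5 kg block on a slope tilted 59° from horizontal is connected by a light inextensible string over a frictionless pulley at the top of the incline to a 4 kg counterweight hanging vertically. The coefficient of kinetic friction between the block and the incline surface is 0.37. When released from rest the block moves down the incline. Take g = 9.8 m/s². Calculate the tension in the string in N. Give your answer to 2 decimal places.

42.61 N

For the block on the incline: the weight component along the slope is m₁g sin 59° = 7.5 × 9.8 × 0.8572 = 63.004 N and the normal force is N = m₁g cos 59° = 37.855 N.
Kinetic friction opposes the block's motion down the incline: f = μN = 0.37 × 37.855 = 14.006 N acting up the slope.
Newton's second law for the block (down-slope positive): 63.004 − 14.006 − T = 7.5 a. For the hanging counterweight (upward positive): T − 4 × 9.8 = 4 a.
Adding the two equations eliminates T: 9.798 = 11.5 a, so a = 0.8520 m/s².
Then from the hanging counterweight's equation, T = 4 × (9.8 + 0.8520) = 42.608 N.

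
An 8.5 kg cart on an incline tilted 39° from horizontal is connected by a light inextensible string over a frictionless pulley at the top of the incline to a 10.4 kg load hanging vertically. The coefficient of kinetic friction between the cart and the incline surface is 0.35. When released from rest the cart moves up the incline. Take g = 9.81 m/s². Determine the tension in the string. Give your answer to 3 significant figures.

For the cart on the incline: the weight component along the slope is m₁g sin 39° = 8.5 × 9.81 × 0.6293 = 52.474 N and the normal force is N = m₁g cos 39° = 64.802 N.
Kinetic friction opposes the cart's motion up the incline: f = μN = 0.35 × 64.802 = 22.681 N acting down the slope.
Newton's second law for the cart (up-slope positive): T − 52.474 − 22.681 = 8.5 a. For the hanging load (downward positive): 10.4 × 9.81 − T = 10.4 a.
Adding the two equations eliminates T: 26.869 = 18.9 a, so a = 1.4216 m/s².
Then from the hanging load's equation, T = 10.4 × (9.81 − 1.4216) = 87.239 N.

87.2 N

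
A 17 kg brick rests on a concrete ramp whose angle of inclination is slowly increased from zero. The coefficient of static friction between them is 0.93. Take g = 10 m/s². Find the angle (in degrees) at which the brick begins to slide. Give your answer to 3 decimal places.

At the threshold of sliding, static friction is at its maximum μ_s N and exactly balances the weight component along the incline: mg sin θ = μ_s mg cos θ.
Hence tan θ = μ_s = 0.93, so θ = arctan(0.93) = 42.9228°.

42.923°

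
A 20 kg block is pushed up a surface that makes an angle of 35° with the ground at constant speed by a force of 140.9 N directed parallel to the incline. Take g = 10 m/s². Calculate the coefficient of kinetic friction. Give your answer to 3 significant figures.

0.160

At constant speed ΣF = 0 along the incline. The applied 140.9 N acts up the slope; the weight component mg sin 35° = 114.715 N and kinetic friction μN both act down the slope.
So 140.9 = 114.715 + μ × 163.830, giving μ = (140.9 − 114.715) / 163.830 = 0.1598.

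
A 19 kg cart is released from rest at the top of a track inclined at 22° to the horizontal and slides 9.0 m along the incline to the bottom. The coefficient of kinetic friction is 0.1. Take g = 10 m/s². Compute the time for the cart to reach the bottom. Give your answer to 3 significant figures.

The weight component along the incline is mg sin 22° = 71.175 N and the normal force is N = mg cos 22° = 176.165 N.
Friction up the slope is f = μN = 0.1 × 176.165 = 17.616 N, so the net downslope force is 71.175 − 17.616 = 53.559 N and a = 53.559 / 19 = 2.8189 m/s².
Starting from rest, L = ½at², so t = √(2L/a) = √(2 × 9.0 / 2.8189) = 2.5269 s.

2.53 s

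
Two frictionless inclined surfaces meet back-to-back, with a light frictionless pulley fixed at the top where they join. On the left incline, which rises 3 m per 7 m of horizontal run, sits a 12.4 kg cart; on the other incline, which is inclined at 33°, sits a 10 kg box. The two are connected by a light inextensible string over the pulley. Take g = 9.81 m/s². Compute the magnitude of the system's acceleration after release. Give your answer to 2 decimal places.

Resolve each weight along its own incline: the 12.4 kg mass has component 12.4 × 9.81 × sin 23.20° = 47.918 N down its slope, and the 10 kg mass has 10 × 9.81 × sin 33° = 53.429 N down its slope.
The 10 kg side's 53.429 N exceeds the other side's 47.918 N, so that mass slides down and the 12.4 kg mass slides up. Taking that direction as positive, Newton's second law for the whole system gives 53.429 − 47.918 = (12.4 + 10) a, so a = 5.511 / 22.4 = 0.2460 m/s².

0.25 m/s²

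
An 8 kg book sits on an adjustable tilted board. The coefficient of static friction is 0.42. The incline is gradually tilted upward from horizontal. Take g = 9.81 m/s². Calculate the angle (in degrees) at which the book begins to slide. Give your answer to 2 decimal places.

At the threshold of sliding, static friction is at its maximum μ_s N and exactly balances the weight component along the incline: mg sin θ = μ_s mg cos θ.
Hence tan θ = μ_s = 0.42, so θ = arctan(0.42) = 22.7824°.

22.78°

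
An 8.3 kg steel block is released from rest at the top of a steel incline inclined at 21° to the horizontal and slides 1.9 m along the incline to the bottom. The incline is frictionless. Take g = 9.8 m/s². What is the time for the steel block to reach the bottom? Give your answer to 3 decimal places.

The weight component along the incline is mg sin 21° = 29.150 N and the normal force is N = mg cos 21° = 75.937 N.
With no friction, a = g sin 21° = 3.5120 m/s².
Starting from rest, L = ½at², so t = √(2L/a) = √(2 × 1.9 / 3.5120) = 1.0402 s.

1.040 s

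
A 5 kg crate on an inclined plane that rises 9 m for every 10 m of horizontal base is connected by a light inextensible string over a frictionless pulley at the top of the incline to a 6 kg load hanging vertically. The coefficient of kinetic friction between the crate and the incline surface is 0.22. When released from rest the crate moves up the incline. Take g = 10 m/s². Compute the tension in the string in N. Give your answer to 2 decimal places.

49.98 N

For the crate on the incline: the weight component along the slope is m₁g sin 41.99° = 5 × 10 × 0.6690 = 33.450 N and the normal force is N = m₁g cos 41.99° = 37.165 N.
Kinetic friction opposes the crate's motion up the incline: f = μN = 0.22 × 37.165 = 8.176 N acting down the slope.
Newton's second law for the crate (up-slope positive): T − 33.450 − 8.176 = 5 a. For the hanging load (downward positive): 6 × 10 − T = 6 a.
Adding the two equations eliminates T: 18.374 = 11 a, so a = 1.6704 m/s².
Then from the hanging load's equation, T = 6 × (10 − 1.6704) = 49.978 N.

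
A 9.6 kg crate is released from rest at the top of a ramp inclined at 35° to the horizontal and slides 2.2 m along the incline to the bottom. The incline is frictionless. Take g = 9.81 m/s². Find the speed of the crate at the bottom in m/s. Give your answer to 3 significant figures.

4.98 m/s

The weight component along the incline is mg sin 35° = 54.017 N and the normal force is N = mg cos 35° = 77.144 N.
With no friction, a = g sin 35° = 5.6268 m/s².
Starting from rest over a distance of 2.2 m, v² = 2aL = 2 × 5.6268 × 2.2 = 24.7579, so v = 4.9757 m/s.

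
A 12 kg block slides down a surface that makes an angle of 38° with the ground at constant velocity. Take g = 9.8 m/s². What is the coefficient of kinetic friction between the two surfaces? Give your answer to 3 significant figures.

At constant velocity the net force along the incline is zero: mg sin 38° = μ mg cos 38°.
So μ = tan 38° = 0.6157 / 0.7880 = 0.7813.

0.781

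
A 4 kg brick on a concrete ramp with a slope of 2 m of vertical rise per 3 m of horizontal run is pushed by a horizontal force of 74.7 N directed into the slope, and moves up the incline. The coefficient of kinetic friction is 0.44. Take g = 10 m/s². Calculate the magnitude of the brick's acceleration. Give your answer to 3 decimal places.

The horizontal push has components F cos 33.69° = 74.7 × 0.8321 = 62.158 N up the incline and F sin 33.69° = 74.7 × 0.5547 = 41.436 N pressing into the surface.
The normal force is therefore N = mg cos 33.69° + F sin 33.69° = 33.284 + 41.436 = 74.720 N, and kinetic friction down the slope is μN = 0.44 × 74.720 = 32.877 N.
Along the incline: F cos 33.69° − mg sin 33.69° − μN = ma, so 62.158 − 22.188 − 32.877 = 4 a, giving a = 1.7732 m/s².

1.773 m/s²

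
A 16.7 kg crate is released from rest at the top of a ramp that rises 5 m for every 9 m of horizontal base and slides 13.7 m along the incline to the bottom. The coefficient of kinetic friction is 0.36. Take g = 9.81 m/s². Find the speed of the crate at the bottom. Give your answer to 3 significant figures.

6.78 m/s

The weight component along the incline is mg sin 29.05° = 79.561 N and the normal force is N = mg cos 29.05° = 143.211 N.
Friction up the slope is f = μN = 0.36 × 143.211 = 51.556 N, so the net downslope force is 79.561 − 51.556 = 28.005 N and a = 28.005 / 16.7 = 1.6769 m/s².
Starting from rest over a distance of 13.7 m, v² = 2aL = 2 × 1.6769 × 13.7 = 45.9471, so v = 6.7784 m/s.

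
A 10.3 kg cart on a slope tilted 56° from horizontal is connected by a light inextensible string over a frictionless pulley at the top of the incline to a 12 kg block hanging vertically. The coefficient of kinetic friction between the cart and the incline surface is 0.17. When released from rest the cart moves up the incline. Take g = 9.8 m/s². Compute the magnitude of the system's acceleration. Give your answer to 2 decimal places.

1.09 m/s²

For the cart on the incline: the weight component along the slope is m₁g sin 56° = 10.3 × 9.8 × 0.8290 = 83.679 N and the normal force is N = m₁g cos 56° = 56.445 N.
Kinetic friction opposes the cart's motion up the incline: f = μN = 0.17 × 56.445 = 9.596 N acting down the slope.
Newton's second law for the cart (up-slope positive): T − 83.679 − 9.596 = 10.3 a. For the hanging block (downward positive): 12 × 9.8 − T = 12 a.
Adding the two equations eliminates T: 24.325 = 22.3 a, so a = 1.0908 m/s².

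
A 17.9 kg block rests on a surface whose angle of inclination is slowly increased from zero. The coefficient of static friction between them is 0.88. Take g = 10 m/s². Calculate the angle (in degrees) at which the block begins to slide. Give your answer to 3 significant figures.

At the threshold of sliding, static friction is at its maximum μ_s N and exactly balances the weight component along the incline: mg sin θ = μ_s mg cos θ.
Hence tan θ = μ_s = 0.88, so θ = arctan(0.88) = 41.3478°.

41.3°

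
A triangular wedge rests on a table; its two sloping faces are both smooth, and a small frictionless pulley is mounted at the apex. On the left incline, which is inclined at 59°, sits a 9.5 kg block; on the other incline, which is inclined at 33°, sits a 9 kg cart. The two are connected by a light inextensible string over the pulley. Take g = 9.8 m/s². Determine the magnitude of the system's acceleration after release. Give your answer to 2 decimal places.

1.72 m/s²

Resolve each weight along its own incline: the 9.5 kg mass has component 9.5 × 9.8 × sin 59° = 79.802 N down its slope, and the 9 kg mass has 9 × 9.8 × sin 33° = 48.037 N down its slope.
The 9.5 kg side's 79.802 N exceeds the other side's 48.037 N, so that mass slides down and the 9 kg mass slides up. Taking that direction as positive, Newton's second law for the whole system gives 79.802 − 48.037 = (9.5 + 9) a, so a = 31.765 / 18.5 = 1.7170 m/s².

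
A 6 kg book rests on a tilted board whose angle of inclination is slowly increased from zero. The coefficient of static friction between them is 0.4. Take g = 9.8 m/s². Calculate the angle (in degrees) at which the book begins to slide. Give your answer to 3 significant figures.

At the threshold of sliding, static friction is at its maximum μ_s N and exactly balances the weight component along the incline: mg sin θ = μ_s mg cos θ.
Hence tan θ = μ_s = 0.4, so θ = arctan(0.4) = 21.8014°.

21.8°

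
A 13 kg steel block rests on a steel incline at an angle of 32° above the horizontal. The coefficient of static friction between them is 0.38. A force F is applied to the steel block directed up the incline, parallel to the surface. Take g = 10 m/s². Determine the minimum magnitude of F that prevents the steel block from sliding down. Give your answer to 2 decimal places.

27.00 N

The normal force is N = mg cos 32° = 110.246 N. With F at its minimum the steel block is on the verge of sliding down, so static friction is at its maximum μ_s N = 0.38 × 110.246 = 41.893 N and acts up the slope.
Equilibrium along the incline: F + μ_s N = mg sin 32°, so F = 68.890 − 41.893 = 26.997 N.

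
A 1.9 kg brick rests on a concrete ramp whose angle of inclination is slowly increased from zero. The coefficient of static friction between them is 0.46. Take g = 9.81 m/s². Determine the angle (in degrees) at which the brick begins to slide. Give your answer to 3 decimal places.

At the threshold of sliding, static friction is at its maximum μ_s N and exactly balances the weight component along the incline: mg sin θ = μ_s mg cos θ.
Hence tan θ = μ_s = 0.46, so θ = arctan(0.46) = 24.7024°.

24.702°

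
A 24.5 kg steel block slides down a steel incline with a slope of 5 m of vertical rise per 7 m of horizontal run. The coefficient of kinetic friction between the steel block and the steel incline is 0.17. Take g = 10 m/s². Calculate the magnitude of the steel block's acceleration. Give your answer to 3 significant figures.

Resolving the weight along the incline: the component pulling the steel block down the slope is mg sin 35.54° = 24.5 × 10 × 0.5812 = 142.394 N, and the normal force is N = mg cos 35.54° = 24.5 × 10 × 0.8137 = 199.356 N.
Kinetic friction acts up the slope with magnitude f = μN = 0.17 × 199.356 = 33.891 N.
Net force along the incline is 142.394 − 33.891 = 108.503 N, so a = 108.503 / 24.5 = 4.4287 m/s².

4.43 m/s²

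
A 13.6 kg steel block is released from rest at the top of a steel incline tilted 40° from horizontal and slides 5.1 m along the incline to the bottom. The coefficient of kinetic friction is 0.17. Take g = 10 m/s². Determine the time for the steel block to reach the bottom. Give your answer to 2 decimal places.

1.41 s

The weight component along the incline is mg sin 40° = 87.419 N and the normal force is N = mg cos 40° = 104.182 N.
Friction up the slope is f = μN = 0.17 × 104.182 = 17.711 N, so the net downslope force is 87.419 − 17.711 = 69.708 N and a = 69.708 / 13.6 = 5.1256 m/s².
Starting from rest, L = ½at², so t = √(2L/a) = √(2 × 5.1 / 5.1256) = 1.4107 s.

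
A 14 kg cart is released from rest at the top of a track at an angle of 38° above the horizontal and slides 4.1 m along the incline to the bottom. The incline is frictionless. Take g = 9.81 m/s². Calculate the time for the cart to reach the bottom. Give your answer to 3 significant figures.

The weight component along the incline is mg sin 38° = 84.555 N and the normal force is N = mg cos 38° = 108.225 N.
With no friction, a = g sin 38° = 6.0396 m/s².
Starting from rest, L = ½at², so t = √(2L/a) = √(2 × 4.1 / 6.0396) = 1.1652 s.

1.17 s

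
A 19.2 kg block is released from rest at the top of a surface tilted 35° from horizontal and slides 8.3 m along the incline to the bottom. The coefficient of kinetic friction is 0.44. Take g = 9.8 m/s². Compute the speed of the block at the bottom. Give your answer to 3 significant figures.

5.89 m/s

The weight component along the incline is mg sin 35° = 107.924 N and the normal force is N = mg cos 35° = 154.132 N.
Friction up the slope is f = μN = 0.44 × 154.132 = 67.818 N, so the net downslope force is 107.924 − 67.818 = 40.106 N and a = 40.106 / 19.2 = 2.0889 m/s².
Starting from rest over a distance of 8.3 m, v² = 2aL = 2 × 2.0889 × 8.3 = 34.6757, so v = 5.8886 m/s.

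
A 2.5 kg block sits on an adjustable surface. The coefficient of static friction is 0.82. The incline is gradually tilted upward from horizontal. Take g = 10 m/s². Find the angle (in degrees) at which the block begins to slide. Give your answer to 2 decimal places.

At the threshold of sliding, static friction is at its maximum μ_s N and exactly balances the weight component along the incline: mg sin θ = μ_s mg cos θ.
Hence tan θ = μ_s = 0.82, so θ = arctan(0.82) = 39.3518°.

39.35°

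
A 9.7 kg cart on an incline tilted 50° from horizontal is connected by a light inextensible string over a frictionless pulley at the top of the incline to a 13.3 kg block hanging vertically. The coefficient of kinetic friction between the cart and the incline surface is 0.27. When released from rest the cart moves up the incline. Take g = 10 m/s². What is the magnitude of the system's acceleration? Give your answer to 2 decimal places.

1.82 m/s²

For the cart on the incline: the weight component along the slope is m₁g sin 50° = 9.7 × 10 × 0.7660 = 74.302 N and the normal force is N = m₁g cos 50° = 62.350 N.
Kinetic friction opposes the cart's motion up the incline: f = μN = 0.27 × 62.350 = 16.835 N acting down the slope.
Newton's second law for the cart (up-slope positive): T − 74.302 − 16.835 = 9.7 a. For the hanging block (downward positive): 13.3 × 10 − T = 13.3 a.
Adding the two equations eliminates T: 41.863 = 23 a, so a = 1.8201 m/s².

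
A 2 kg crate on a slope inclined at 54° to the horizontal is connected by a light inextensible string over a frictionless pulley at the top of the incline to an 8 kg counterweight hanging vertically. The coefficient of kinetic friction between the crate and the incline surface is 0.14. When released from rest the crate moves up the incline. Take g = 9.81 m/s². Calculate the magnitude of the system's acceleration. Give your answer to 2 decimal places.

For the crate on the incline: the weight component along the slope is m₁g sin 54° = 2 × 9.81 × 0.8090 = 15.873 N and the normal force is N = m₁g cos 54° = 11.532 N.
Kinetic friction opposes the crate's motion up the incline: f = μN = 0.14 × 11.532 = 1.614 N acting down the slope.
Newton's second law for the crate (up-slope positive): T − 15.873 − 1.614 = 2 a. For the hanging counterweight (downward positive): 8 × 9.81 − T = 8 a.
Adding the two equations eliminates T: 60.993 = 10 a, so a = 6.0993 m/s².

6.10 m/s²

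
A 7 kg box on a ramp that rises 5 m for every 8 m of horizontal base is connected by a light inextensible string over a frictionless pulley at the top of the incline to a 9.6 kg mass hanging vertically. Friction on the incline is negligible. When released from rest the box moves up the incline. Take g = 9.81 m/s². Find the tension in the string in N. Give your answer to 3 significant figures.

60.8 N

For the box on the incline: the weight component along the slope is m₁g sin 32.01° = 7 × 9.81 × 0.5300 = 36.395 N and the normal force is N = m₁g cos 32.01° = 58.232 N.
Newton's second law for the box (up-slope positive): T − 36.395 = 7 a. For the hanging mass (downward positive): 9.6 × 9.81 − T = 9.6 a.
Adding the two equations eliminates T: 57.781 = 16.6 a, so a = 3.4808 m/s².
Then from the hanging mass's equation, T = 9.6 × (9.81 − 3.4808) = 60.760 N.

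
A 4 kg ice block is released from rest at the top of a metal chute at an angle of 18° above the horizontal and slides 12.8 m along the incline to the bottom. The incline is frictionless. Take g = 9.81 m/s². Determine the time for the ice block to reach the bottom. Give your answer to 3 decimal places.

2.906 s

The weight component along the incline is mg sin 18° = 12.126 N and the normal force is N = mg cos 18° = 37.319 N.
With no friction, a = g sin 18° = 3.0315 m/s².
Starting from rest, L = ½at², so t = √(2L/a) = √(2 × 12.8 / 3.0315) = 2.9060 s.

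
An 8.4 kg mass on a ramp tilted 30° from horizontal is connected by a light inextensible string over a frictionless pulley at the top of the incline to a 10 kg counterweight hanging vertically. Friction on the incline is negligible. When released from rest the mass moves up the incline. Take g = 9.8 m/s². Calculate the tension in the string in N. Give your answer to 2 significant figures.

For the mass on the incline: the weight component along the slope is m₁g sin 30° = 8.4 × 9.8 × 0.5000 = 41.160 N and the normal force is N = m₁g cos 30° = 71.291 N.
Newton's second law for the mass (up-slope positive): T − 41.160 = 8.4 a. For the hanging counterweight (downward positive): 10 × 9.8 − T = 10 a.
Adding the two equations eliminates T: 56.840 = 18.4 a, so a = 3.0891 m/s².
Then from the hanging counterweight's equation, T = 10 × (9.8 − 3.0891) = 67.109 N.

67 N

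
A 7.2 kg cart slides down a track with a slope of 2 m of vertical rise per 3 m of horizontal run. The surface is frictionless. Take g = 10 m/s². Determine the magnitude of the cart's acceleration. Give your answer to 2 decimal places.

Resolving the weight along the incline: the component pulling the cart down the slope is mg sin 33.69° = 7.2 × 10 × 0.5547 = 39.938 N, and the normal force is N = mg cos 33.69° = 7.2 × 10 × 0.8321 = 59.911 N.
With no friction the net force along the incline is 39.938 N, so a = g sin 33.69° = 39.938 / 7.2 = 5.5469 m/s².

5.55 m/s²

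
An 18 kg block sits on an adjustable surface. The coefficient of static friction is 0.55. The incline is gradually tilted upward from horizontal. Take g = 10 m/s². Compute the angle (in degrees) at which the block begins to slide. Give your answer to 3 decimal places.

28.811°

At the threshold of sliding, static friction is at its maximum μ_s N and exactly balances the weight component along the incline: mg sin θ = μ_s mg cos θ.
Hence tan θ = μ_s = 0.55, so θ = arctan(0.55) = 28.8108°.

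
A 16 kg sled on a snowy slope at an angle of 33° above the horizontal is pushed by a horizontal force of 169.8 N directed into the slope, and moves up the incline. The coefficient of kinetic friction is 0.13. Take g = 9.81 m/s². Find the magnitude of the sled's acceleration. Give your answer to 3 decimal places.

The horizontal push has components F cos 33° = 169.8 × 0.8387 = 142.411 N up the incline and F sin 33° = 169.8 × 0.5446 = 92.473 N pressing into the surface.
The normal force is therefore N = mg cos 33° + F sin 33° = 131.642 + 92.473 = 224.115 N, and kinetic friction down the slope is μN = 0.13 × 224.115 = 29.135 N.
Along the incline: F cos 33° − mg sin 33° − μN = ma, so 142.411 − 85.480 − 29.135 = 16 a, giving a = 1.7372 m/s².

1.737 m/s²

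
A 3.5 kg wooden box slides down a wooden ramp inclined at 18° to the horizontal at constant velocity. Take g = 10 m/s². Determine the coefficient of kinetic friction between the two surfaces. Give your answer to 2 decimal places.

At constant velocity the net force along the incline is zero: mg sin 18° = μ mg cos 18°.
So μ = tan 18° = 0.3090 / 0.9511 = 0.3249.

0.32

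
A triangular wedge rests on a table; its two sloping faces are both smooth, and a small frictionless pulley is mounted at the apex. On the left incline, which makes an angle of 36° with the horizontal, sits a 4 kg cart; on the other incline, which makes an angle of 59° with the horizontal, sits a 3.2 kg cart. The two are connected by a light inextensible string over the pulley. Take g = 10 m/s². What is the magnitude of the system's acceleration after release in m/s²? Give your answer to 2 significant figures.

Resolve each weight along its own incline: the 4 kg mass has component 4 × 10 × sin 36° = 23.511 N down its slope, and the 3.2 kg mass has 3.2 × 10 × sin 59° = 27.429 N down its slope.
The 3.2 kg side's 27.429 N exceeds the other side's 23.511 N, so that mass slides down and the 4 kg mass slides up. Taking that direction as positive, Newton's second law for the whole system gives 27.429 − 23.511 = (4 + 3.2) a, so a = 3.918 / 7.2 = 0.5442 m/s².

0.54 m/s²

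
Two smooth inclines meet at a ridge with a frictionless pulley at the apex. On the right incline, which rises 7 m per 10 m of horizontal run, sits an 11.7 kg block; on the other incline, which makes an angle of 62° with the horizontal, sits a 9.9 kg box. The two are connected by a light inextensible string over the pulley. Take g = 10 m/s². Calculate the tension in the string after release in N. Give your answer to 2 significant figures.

Resolve each weight along its own incline: the 11.7 kg mass has component 11.7 × 10 × sin 34.99° = 67.095 N down its slope, and the 9.9 kg mass has 9.9 × 10 × sin 62° = 87.412 N down its slope.
The 9.9 kg side's 87.412 N exceeds the other side's 67.095 N, so that mass slides down and the 11.7 kg mass slides up. Taking that direction as positive, Newton's second law for the whole system gives 87.412 − 67.095 = (11.7 + 9.9) a, so a = 20.317 / 21.6 = 0.9406 m/s².
For the 11.7 kg mass (up-slope positive): T − 67.095 = 11.7 × 0.9406, so T = 78.100 N.

78 N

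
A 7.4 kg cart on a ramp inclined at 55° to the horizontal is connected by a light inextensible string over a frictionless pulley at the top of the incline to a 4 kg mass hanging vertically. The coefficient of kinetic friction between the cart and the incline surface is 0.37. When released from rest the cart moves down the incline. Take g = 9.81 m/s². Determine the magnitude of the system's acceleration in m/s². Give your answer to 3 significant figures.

0.423 m/s²

For the cart on the incline: the weight component along the slope is m₁g sin 55° = 7.4 × 9.81 × 0.8192 = 59.469 N and the normal force is N = m₁g cos 55° = 41.638 N.
Kinetic friction opposes the cart's motion down the incline: f = μN = 0.37 × 41.638 = 15.406 N acting up the slope.
Newton's second law for the cart (down-slope positive): 59.469 − 15.406 − T = 7.4 a. For the hanging mass (upward positive): T − 4 × 9.81 = 4 a.
Adding the two equations eliminates T: 4.823 = 11.4 a, so a = 0.4231 m/s².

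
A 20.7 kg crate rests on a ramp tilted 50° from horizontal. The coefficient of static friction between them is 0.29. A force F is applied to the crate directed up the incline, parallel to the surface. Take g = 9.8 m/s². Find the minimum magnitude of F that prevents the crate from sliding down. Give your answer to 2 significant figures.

The normal force is N = mg cos 50° = 130.396 N. With F at its minimum the crate is on the verge of sliding down, so static friction is at its maximum μ_s N = 0.29 × 130.396 = 37.815 N and acts up the slope.
Equilibrium along the incline: F + μ_s N = mg sin 50°, so F = 155.400 − 37.815 = 117.585 N.

120 N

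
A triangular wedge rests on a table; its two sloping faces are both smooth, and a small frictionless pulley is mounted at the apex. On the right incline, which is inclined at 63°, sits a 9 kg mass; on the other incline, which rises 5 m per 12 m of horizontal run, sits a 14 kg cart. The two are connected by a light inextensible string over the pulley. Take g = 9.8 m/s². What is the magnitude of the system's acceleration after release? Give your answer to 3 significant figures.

Resolve each weight along its own incline: the 9 kg mass has component 9 × 9.8 × sin 63° = 78.587 N down its slope, and the 14 kg mass has 14 × 9.8 × sin 22.62° = 52.769 N down its slope.
The 9 kg side's 78.587 N exceeds the other side's 52.769 N, so that mass slides down and the 14 kg mass slides up. Taking that direction as positive, Newton's second law for the whole system gives 78.587 − 52.769 = (9 + 14) a, so a = 25.818 / 23 = 1.1225 m/s².

1.12 m/s²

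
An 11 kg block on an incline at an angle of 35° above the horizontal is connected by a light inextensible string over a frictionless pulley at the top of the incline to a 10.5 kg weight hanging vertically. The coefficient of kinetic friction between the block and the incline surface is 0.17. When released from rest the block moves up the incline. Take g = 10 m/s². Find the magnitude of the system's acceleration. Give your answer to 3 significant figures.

For the block on the incline: the weight component along the slope is m₁g sin 35° = 11 × 10 × 0.5736 = 63.096 N and the normal force is N = m₁g cos 35° = 90.107 N.
Kinetic friction opposes the block's motion up the incline: f = μN = 0.17 × 90.107 = 15.318 N acting down the slope.
Newton's second law for the block (up-slope positive): T − 63.096 − 15.318 = 11 a. For the hanging weight (downward positive): 10.5 × 10 − T = 10.5 a.
Adding the two equations eliminates T: 26.586 = 21.5 a, so a = 1.2366 m/s².

1.24 m/s²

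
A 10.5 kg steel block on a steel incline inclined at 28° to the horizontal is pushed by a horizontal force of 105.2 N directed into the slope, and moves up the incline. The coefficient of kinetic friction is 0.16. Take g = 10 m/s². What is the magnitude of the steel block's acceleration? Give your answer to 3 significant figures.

The horizontal push has components F cos 28° = 105.2 × 0.8829 = 92.881 N up the incline and F sin 28° = 105.2 × 0.4695 = 49.391 N pressing into the surface.
The normal force is therefore N = mg cos 28° + F sin 28° = 92.704 + 49.391 = 142.095 N, and kinetic friction down the slope is μN = 0.16 × 142.095 = 22.735 N.
Along the incline: F cos 28° − mg sin 28° − μN = ma, so 92.881 − 49.297 − 22.735 = 10.5 a, giving a = 1.9856 m/s².

1.99 m/s²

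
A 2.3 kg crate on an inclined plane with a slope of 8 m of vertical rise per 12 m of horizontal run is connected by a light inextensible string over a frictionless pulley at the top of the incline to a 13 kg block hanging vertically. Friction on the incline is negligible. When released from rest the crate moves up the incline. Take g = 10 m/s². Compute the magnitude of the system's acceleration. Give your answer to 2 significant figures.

For the crate on the incline: the weight component along the slope is m₁g sin 33.69° = 2.3 × 10 × 0.5547 = 12.758 N and the normal force is N = m₁g cos 33.69° = 19.137 N.
Newton's second law for the crate (up-slope positive): T − 12.758 = 2.3 a. For the hanging block (downward positive): 13 × 10 − T = 13 a.
Adding the two equations eliminates T: 117.242 = 15.3 a, so a = 7.6629 m/s².

7.7 m/s²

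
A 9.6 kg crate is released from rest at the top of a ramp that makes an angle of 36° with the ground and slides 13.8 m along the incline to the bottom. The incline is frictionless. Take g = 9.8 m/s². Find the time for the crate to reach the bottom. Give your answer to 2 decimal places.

2.19 s

The weight component along the incline is mg sin 36° = 55.299 N and the normal force is N = mg cos 36° = 76.112 N.
With no friction, a = g sin 36° = 5.7603 m/s².
Starting from rest, L = ½at², so t = √(2L/a) = √(2 × 13.8 / 5.7603) = 2.1889 s.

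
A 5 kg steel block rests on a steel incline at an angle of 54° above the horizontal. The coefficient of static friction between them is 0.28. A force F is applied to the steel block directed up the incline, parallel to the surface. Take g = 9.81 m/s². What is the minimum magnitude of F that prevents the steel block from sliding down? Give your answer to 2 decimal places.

31.61 N

The normal force is N = mg cos 54° = 28.831 N. With F at its minimum the steel block is on the verge of sliding down, so static friction is at its maximum μ_s N = 0.28 × 28.831 = 8.073 N and acts up the slope.
Equilibrium along the incline: F + μ_s N = mg sin 54°, so F = 39.682 − 8.073 = 31.609 N.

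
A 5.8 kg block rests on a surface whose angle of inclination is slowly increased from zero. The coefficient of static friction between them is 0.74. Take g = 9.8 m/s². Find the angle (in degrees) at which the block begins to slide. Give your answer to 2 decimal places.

36.50°

At the threshold of sliding, static friction is at its maximum μ_s N and exactly balances the weight component along the incline: mg sin θ = μ_s mg cos θ.
Hence tan θ = μ_s = 0.74, so θ = arctan(0.74) = 36.5014°.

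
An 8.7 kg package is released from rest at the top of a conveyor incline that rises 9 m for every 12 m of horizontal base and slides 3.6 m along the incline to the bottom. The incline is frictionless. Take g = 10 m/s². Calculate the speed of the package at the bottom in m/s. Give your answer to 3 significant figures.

The weight component along the incline is mg sin 36.87° = 52.200 N and the normal force is N = mg cos 36.87° = 69.600 N.
With no friction, a = g sin 36.87° = 6.0000 m/s².
Starting from rest over a distance of 3.6 m, v² = 2aL = 2 × 6.0000 × 3.6 = 43.2000, so v = 6.5727 m/s.

6.57 m/s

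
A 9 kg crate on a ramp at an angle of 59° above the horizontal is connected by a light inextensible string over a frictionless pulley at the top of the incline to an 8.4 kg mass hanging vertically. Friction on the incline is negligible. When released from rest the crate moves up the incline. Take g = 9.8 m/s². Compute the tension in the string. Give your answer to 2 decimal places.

79.08 N

For the crate on the incline: the weight component along the slope is m₁g sin 59° = 9 × 9.8 × 0.8572 = 75.605 N and the normal force is N = m₁g cos 59° = 45.426 N.
Newton's second law for the crate (up-slope positive): T − 75.605 = 9 a. For the hanging mass (downward positive): 8.4 × 9.8 − T = 8.4 a.
Adding the two equations eliminates T: 6.715 = 17.4 a, so a = 0.3859 m/s².
Then from the hanging mass's equation, T = 8.4 × (9.8 − 0.3859) = 79.078 N.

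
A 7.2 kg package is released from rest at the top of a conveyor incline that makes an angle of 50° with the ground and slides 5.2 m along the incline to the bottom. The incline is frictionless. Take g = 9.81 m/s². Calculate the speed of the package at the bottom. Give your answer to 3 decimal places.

The weight component along the incline is mg sin 50° = 54.107 N and the normal force is N = mg cos 50° = 45.401 N.
With no friction, a = g sin 50° = 7.5149 m/s².
Starting from rest over a distance of 5.2 m, v² = 2aL = 2 × 7.5149 × 5.2 = 78.1550, so v = 8.8405 m/s.

8.841 m/s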